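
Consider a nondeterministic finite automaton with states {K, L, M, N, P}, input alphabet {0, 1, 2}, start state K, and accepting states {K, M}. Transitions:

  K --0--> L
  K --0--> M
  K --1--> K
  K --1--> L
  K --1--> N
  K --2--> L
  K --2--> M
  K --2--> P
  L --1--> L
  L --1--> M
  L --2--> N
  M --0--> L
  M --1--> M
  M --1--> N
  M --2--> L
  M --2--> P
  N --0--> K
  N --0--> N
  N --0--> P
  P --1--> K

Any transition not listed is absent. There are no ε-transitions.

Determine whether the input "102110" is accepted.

Yes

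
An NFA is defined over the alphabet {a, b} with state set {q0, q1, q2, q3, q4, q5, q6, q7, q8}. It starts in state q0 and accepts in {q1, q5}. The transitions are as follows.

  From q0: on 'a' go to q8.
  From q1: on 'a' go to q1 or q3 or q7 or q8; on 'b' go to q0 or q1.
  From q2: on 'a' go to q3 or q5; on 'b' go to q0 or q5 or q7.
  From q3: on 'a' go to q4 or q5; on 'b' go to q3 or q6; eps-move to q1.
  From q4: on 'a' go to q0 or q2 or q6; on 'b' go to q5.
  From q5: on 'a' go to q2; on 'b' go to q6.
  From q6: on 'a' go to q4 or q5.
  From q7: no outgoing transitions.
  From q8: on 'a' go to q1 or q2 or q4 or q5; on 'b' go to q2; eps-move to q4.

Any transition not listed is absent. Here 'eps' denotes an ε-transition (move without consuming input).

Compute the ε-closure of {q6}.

{q6}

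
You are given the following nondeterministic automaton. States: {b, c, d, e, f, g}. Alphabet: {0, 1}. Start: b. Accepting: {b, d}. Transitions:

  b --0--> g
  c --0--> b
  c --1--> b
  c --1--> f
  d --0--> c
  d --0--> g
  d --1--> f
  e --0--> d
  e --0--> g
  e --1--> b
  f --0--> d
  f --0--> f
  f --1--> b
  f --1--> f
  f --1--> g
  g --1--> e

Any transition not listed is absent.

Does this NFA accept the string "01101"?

No

Start in {b}.
Read '0': {b} → {g}.
Read '1': {g} → {e}.
Read '1': {e} → {b}.
Read '0': {b} → {g}.
Read '1': {g} → {e}.
The final set {e} contains no accepting state.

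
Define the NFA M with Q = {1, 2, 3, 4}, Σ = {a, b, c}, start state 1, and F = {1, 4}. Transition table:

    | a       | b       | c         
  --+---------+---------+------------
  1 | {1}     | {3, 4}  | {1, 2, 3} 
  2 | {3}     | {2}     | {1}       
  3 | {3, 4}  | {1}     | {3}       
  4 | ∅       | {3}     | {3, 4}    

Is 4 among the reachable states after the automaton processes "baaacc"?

Start in {1}.
Read 'b': 1→{3, 4}; now {3, 4}.
Read 'a': 3→{3, 4}, 4→∅; now {3, 4}.
Read 'a': 3→{3, 4}, 4→∅; now {3, 4}.
Read 'a': 3→{3, 4}, 4→∅; now {3, 4}.
Read 'c': 3→{3}, 4→{3, 4}; now {3, 4}.
Read 'c': 3→{3}, 4→{3, 4}; now {3, 4}.
State 4 is in {3, 4}.

Yes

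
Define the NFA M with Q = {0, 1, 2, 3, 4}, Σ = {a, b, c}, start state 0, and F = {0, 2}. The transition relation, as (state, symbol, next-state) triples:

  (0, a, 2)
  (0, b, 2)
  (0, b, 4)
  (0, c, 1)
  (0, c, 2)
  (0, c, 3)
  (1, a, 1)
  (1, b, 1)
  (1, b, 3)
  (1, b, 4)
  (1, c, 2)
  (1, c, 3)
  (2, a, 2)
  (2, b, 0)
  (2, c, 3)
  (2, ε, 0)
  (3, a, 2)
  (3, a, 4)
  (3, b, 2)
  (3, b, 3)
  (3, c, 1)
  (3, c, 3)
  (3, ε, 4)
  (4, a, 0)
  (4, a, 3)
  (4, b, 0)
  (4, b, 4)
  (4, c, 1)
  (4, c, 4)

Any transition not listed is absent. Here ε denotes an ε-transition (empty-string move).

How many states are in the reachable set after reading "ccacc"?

Start in {0}.
Read 'c': {0} → {0, 1, 2, 3, 4}.
Read 'c': {0, 1, 2, 3, 4} → {0, 1, 2, 3, 4}.
Read 'a': {0, 1, 2, 3, 4} → {0, 1, 2, 3, 4}.
Read 'c': {0, 1, 2, 3, 4} → {0, 1, 2, 3, 4}.
Read 'c': {0, 1, 2, 3, 4} → {0, 1, 2, 3, 4}.
That set has 5 states.

5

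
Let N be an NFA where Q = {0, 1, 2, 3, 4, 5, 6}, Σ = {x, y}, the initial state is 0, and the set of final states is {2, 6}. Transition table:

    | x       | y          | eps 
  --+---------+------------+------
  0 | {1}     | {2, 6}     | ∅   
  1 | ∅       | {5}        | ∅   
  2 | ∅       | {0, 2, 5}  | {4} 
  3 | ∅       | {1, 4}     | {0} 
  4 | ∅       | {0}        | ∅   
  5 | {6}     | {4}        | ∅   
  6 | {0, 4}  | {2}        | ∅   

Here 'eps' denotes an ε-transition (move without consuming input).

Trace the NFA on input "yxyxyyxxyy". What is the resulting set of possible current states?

Start in {0}.
Read 'y': 0→{2, 6}; union {2, 6}; ε-closure = {2, 4, 6}.
Read 'x': 2→∅, 4→∅, 6→{0, 4}; now {0, 4}.
Read 'y': 0→{2, 6}, 4→{0}; union {0, 2, 6}; ε-closure = {0, 2, 4, 6}.
Read 'x': 0→{1}, 2→∅, 4→∅, 6→{0, 4}; now {0, 1, 4}.
Read 'y': 0→{2, 6}, 1→{5}, 4→{0}; union {0, 2, 5, 6}; ε-closure = {0, 2, 4, 5, 6}.
Read 'y': 0→{2, 6}, 2→{0, 2, 5}, 4→{0}, 5→{4}, 6→{2}; now {0, 2, 4, 5, 6}.
Read 'x': 0→{1}, 2→∅, 4→∅, 5→{6}, 6→{0, 4}; now {0, 1, 4, 6}.
Read 'x': 0→{1}, 1→∅, 4→∅, 6→{0, 4}; now {0, 1, 4}.
Read 'y': 0→{2, 6}, 1→{5}, 4→{0}; union {0, 2, 5, 6}; ε-closure = {0, 2, 4, 5, 6}.
Read 'y': 0→{2, 6}, 2→{0, 2, 5}, 4→{0}, 5→{4}, 6→{2}; now {0, 2, 4, 5, 6}.

{0, 2, 4, 5, 6}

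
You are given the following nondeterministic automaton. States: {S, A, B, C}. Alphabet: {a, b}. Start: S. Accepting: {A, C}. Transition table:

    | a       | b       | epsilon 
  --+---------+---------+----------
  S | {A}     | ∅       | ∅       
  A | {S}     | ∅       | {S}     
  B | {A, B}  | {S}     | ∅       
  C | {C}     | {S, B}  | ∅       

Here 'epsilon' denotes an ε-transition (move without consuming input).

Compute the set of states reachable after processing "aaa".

{S, A}

Start in {S}.
Read 'a': {S} → {S, A}.
Read 'a': {S, A} → {S, A}.
Read 'a': {S, A} → {S, A}.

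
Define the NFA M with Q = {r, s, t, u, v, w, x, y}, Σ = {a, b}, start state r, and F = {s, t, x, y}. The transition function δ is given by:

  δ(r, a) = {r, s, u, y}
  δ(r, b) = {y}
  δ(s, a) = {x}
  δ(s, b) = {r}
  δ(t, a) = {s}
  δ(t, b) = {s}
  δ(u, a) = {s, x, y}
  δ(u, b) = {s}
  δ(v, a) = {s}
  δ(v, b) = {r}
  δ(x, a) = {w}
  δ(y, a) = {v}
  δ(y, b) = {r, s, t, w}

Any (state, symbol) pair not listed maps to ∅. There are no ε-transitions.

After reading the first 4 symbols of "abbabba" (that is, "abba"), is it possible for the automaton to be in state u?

Start in {r}.
Read 'a': r→{r, s, u, y}; now {r, s, u, y}.
Read 'b': r→{y}, s→{r}, u→{s}, y→{r, s, t, w}; now {r, s, t, w, y}.
Read 'b': r→{y}, s→{r}, t→{s}, w→∅, y→{r, s, t, w}; now {r, s, t, w, y}.
Read 'a': r→{r, s, u, y}, s→{x}, t→{s}, w→∅, y→{v}; now {r, s, u, v, x, y}.
State u is in {r, s, u, v, x, y}.

Yes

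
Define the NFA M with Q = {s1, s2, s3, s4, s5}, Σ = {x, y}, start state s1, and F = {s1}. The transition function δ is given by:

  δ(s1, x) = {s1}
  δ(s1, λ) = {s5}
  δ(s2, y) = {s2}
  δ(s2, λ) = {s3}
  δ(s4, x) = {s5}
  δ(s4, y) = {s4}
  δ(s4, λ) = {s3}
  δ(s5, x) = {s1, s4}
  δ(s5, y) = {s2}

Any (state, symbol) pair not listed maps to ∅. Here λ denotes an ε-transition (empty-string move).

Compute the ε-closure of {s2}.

{s2, s3}

Begin with {s2}.
ε-move s2 → s3; add s3.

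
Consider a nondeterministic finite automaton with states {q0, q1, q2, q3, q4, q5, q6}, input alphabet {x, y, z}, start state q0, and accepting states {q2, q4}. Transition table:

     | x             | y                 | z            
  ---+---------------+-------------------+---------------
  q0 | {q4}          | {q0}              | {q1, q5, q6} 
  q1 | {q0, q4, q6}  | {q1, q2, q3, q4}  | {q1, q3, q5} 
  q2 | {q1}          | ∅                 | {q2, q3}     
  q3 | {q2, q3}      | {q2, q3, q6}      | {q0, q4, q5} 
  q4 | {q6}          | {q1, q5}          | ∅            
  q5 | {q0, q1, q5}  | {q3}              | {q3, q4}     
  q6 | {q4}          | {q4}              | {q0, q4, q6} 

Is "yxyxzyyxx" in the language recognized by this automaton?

Start in {q0}.
Read 'y': {q0} → {q0}.
Read 'x': {q0} → {q4}.
Read 'y': {q4} → {q1, q5}.
Read 'x': {q1, q5} → {q0, q1, q4, q5, q6}.
Read 'z': {q0, q1, q4, q5, q6} → {q0, q1, q3, q4, q5, q6}.
Read 'y': {q0, q1, q3, q4, q5, q6} → {q0, q1, q2, q3, q4, q5, q6}.
Read 'y': {q0, q1, q2, q3, q4, q5, q6} → {q0, q1, q2, q3, q4, q5, q6}.
Read 'x': {q0, q1, q2, q3, q4, q5, q6} → {q0, q1, q2, q3, q4, q5, q6}.
Read 'x': {q0, q1, q2, q3, q4, q5, q6} → {q0, q1, q2, q3, q4, q5, q6}.
The final set {q0, q1, q2, q3, q4, q5, q6} contains the accepting states q2, q4.

Yes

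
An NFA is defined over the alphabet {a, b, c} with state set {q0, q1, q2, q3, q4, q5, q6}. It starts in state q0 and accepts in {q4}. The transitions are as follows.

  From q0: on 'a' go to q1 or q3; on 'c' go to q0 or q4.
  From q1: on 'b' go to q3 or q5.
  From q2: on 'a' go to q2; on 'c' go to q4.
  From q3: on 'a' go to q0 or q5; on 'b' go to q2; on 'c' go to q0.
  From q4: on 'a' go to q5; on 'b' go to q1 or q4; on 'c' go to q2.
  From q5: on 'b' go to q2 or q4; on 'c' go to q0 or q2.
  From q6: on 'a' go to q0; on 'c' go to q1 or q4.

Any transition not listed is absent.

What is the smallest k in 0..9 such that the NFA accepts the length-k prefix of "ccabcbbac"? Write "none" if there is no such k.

Start in {q0}.
Read 'c': q0→{q0, q4}; now {q0, q4}.
None of the earlier sets intersect F, but {q0, q4} does.

1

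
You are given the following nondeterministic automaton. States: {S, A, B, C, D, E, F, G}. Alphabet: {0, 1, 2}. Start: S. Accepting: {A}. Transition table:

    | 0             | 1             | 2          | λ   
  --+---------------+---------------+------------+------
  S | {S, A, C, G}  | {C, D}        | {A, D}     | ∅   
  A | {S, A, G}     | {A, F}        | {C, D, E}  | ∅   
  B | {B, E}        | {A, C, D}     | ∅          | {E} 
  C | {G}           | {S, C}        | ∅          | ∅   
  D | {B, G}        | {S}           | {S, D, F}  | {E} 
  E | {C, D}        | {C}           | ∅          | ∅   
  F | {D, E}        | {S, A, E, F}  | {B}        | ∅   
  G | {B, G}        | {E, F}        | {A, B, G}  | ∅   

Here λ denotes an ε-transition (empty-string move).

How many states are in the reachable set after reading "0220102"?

Start in {S}.
Read '0': S→{S, A, C, G}; now {S, A, C, G}.
Read '2': S→{A, D}, A→{C, D, E}, C→∅, G→{A, B, G}; now {A, B, C, D, E, G}.
Read '2': A→{C, D, E}, B→∅, C→∅, D→{S, D, F}, E→∅, G→{A, B, G}; now {S, A, B, C, D, E, F, G}.
Read '0': S→{S, A, C, G}, A→{S, A, G}, B→{B, E}, C→{G}, D→{B, G}, E→{C, D}, F→{D, E}, G→{B, G}; now {S, A, B, C, D, E, G}.
Read '1': S→{C, D}, A→{A, F}, B→{A, C, D}, C→{S, C}, D→{S}, E→{C}, G→{E, F}; now {S, A, C, D, E, F}.
Read '0': S→{S, A, C, G}, A→{S, A, G}, C→{G}, D→{B, G}, E→{C, D}, F→{D, E}; now {S, A, B, C, D, E, G}.
Read '2': S→{A, D}, A→{C, D, E}, B→∅, C→∅, D→{S, D, F}, E→∅, G→{A, B, G}; now {S, A, B, C, D, E, F, G}.
That set has 8 states.

8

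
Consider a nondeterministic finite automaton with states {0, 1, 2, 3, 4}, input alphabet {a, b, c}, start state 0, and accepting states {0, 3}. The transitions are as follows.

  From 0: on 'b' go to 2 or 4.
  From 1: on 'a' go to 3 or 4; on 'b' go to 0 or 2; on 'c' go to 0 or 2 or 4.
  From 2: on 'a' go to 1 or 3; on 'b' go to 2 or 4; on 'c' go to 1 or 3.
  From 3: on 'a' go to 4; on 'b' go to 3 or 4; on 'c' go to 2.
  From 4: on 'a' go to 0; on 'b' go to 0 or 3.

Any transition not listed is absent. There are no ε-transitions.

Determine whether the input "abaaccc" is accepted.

Start in {0}.
Read 'a': 0→∅; now ∅.
The set is empty and remains empty for the remaining 6 symbols.
The final set ∅ contains no accepting state.

No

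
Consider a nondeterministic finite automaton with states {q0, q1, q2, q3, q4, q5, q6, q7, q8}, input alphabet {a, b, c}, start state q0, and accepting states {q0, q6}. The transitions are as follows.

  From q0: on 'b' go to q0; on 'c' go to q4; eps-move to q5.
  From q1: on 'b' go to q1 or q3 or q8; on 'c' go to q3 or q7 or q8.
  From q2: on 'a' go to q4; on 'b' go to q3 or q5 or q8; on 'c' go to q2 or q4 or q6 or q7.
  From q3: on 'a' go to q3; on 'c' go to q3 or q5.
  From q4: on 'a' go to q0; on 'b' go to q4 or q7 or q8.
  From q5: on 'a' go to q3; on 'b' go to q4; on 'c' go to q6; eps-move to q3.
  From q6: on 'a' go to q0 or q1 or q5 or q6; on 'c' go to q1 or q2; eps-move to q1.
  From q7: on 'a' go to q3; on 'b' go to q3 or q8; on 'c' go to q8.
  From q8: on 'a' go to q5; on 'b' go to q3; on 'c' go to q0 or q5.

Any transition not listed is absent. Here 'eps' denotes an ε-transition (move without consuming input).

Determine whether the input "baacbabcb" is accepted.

No

Start: ε-closure({q0}) = {q0, q3, q5}.
Read 'b': {q0, q3, q5} → {q0, q3, q4, q5}.
Read 'a': {q0, q3, q4, q5} → {q0, q3, q5}.
Read 'a': {q0, q3, q5} → {q3}.
Read 'c': {q3} → {q3, q5}.
Read 'b': {q3, q5} → {q4}.
Read 'a': {q4} → {q0, q3, q5}.
Read 'b': {q0, q3, q5} → {q0, q3, q4, q5}.
Read 'c': {q0, q3, q4, q5} → {q1, q3, q4, q5, q6}.
Read 'b': {q1, q3, q4, q5, q6} → {q1, q3, q4, q7, q8}.
The final set {q1, q3, q4, q7, q8} contains no accepting state.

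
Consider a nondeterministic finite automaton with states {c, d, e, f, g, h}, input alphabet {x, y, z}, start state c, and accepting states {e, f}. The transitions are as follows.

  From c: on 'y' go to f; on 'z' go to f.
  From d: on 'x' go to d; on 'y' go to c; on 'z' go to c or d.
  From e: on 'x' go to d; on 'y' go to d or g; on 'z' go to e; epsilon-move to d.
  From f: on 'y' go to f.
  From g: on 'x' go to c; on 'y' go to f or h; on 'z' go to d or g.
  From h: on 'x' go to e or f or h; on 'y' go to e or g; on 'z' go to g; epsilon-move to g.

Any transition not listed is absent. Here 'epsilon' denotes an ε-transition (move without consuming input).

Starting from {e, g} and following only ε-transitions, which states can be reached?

{d, e, g}

Begin with {e, g}.
ε-move e → d; add d.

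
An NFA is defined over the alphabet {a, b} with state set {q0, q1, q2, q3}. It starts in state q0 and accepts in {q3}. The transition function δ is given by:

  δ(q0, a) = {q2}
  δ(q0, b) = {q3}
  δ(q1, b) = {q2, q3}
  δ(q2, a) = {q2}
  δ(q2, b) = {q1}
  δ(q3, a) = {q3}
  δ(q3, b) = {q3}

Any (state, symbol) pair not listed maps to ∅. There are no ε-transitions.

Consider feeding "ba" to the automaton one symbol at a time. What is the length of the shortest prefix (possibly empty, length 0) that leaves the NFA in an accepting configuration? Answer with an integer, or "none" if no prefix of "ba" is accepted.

Start in {q0}.
Read 'b': {q0} → {q3}.
None of the earlier sets intersect F, but {q3} does.

1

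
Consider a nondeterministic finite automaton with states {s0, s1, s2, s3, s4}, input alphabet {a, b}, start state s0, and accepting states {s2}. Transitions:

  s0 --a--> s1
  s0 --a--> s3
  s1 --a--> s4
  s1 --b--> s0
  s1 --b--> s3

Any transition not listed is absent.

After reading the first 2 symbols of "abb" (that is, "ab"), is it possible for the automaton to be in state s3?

Yes

Start in {s0}.
Read 'a': s0→{s1, s3}; now {s1, s3}.
Read 'b': s1→{s0, s3}, s3→∅; now {s0, s3}.
State s3 is in {s0, s3}.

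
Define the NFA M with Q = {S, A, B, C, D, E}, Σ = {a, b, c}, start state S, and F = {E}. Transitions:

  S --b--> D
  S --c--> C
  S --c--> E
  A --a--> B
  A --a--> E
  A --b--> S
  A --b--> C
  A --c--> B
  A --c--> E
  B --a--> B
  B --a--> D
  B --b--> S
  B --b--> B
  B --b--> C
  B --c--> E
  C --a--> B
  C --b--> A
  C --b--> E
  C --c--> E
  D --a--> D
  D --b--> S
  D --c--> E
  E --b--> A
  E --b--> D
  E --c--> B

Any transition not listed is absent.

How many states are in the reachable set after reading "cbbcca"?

Start in {S}.
Read 'c': S→{C, E}; now {C, E}.
Read 'b': C→{A, E}, E→{A, D}; now {A, D, E}.
Read 'b': A→{S, C}, D→{S}, E→{A, D}; now {S, A, C, D}.
Read 'c': S→{C, E}, A→{B, E}, C→{E}, D→{E}; now {B, C, E}.
Read 'c': B→{E}, C→{E}, E→{B}; now {B, E}.
Read 'a': B→{B, D}, E→∅; now {B, D}.
That set has 2 states.

2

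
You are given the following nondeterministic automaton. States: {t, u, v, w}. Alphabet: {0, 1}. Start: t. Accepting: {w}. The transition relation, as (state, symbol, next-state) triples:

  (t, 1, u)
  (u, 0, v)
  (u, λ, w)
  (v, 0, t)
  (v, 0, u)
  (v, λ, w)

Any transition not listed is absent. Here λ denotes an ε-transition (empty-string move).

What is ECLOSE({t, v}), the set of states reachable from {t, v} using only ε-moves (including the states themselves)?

Begin with {t, v}.
ε-move v → w; add w.

{t, v, w}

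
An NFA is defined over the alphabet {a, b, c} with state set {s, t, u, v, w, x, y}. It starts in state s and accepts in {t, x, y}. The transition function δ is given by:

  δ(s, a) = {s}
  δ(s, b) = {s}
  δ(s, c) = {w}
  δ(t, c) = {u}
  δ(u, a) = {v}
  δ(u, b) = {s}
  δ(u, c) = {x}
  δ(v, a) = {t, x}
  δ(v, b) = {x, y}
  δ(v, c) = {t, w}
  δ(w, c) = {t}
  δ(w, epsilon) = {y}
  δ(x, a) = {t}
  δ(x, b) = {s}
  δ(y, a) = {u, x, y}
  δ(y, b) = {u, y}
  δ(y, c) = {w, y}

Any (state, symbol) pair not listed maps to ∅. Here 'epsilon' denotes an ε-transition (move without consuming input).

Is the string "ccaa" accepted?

Yes

Start in {s}.
Read 'c': {s} → {w, y}.
Read 'c': {w, y} → {t, w, y}.
Read 'a': {t, w, y} → {u, x, y}.
Read 'a': {u, x, y} → {t, u, v, x, y}.
The final set {t, u, v, x, y} contains the accepting states t, x, y.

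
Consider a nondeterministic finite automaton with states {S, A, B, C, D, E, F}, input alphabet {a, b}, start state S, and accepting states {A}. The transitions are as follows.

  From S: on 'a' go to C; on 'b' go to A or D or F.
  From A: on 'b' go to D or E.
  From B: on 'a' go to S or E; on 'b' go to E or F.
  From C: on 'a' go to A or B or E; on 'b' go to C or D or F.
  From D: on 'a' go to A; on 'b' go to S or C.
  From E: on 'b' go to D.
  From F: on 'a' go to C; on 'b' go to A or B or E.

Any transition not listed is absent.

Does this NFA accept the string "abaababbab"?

Yes

Start in {S}.
Read 'a': S→{C}; now {C}.
Read 'b': C→{C, D, F}; now {C, D, F}.
Read 'a': C→{A, B, E}, D→{A}, F→{C}; now {A, B, C, E}.
Read 'a': A→∅, B→{S, E}, C→{A, B, E}, E→∅; now {S, A, B, E}.
Read 'b': S→{A, D, F}, A→{D, E}, B→{E, F}, E→{D}; now {A, D, E, F}.
Read 'a': A→∅, D→{A}, E→∅, F→{C}; now {A, C}.
Read 'b': A→{D, E}, C→{C, D, F}; now {C, D, E, F}.
Read 'b': C→{C, D, F}, D→{S, C}, E→{D}, F→{A, B, E}; now {S, A, B, C, D, E, F}.
Read 'a': S→{C}, A→∅, B→{S, E}, C→{A, B, E}, D→{A}, E→∅, F→{C}; now {S, A, B, C, E}.
Read 'b': S→{A, D, F}, A→{D, E}, B→{E, F}, C→{C, D, F}, E→{D}; now {A, C, D, E, F}.
The final set {A, C, D, E, F} contains the accepting state A.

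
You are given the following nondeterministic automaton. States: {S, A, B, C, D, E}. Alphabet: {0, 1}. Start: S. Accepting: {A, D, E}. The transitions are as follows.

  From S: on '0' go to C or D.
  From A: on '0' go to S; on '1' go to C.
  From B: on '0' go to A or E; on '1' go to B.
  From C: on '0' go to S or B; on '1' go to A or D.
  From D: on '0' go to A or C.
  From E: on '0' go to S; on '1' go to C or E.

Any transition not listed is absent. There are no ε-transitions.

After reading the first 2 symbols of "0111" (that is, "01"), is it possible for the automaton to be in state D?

Start in {S}.
Read '0': S→{C, D}; now {C, D}.
Read '1': C→{A, D}, D→∅; now {A, D}.
State D is in {A, D}.

Yes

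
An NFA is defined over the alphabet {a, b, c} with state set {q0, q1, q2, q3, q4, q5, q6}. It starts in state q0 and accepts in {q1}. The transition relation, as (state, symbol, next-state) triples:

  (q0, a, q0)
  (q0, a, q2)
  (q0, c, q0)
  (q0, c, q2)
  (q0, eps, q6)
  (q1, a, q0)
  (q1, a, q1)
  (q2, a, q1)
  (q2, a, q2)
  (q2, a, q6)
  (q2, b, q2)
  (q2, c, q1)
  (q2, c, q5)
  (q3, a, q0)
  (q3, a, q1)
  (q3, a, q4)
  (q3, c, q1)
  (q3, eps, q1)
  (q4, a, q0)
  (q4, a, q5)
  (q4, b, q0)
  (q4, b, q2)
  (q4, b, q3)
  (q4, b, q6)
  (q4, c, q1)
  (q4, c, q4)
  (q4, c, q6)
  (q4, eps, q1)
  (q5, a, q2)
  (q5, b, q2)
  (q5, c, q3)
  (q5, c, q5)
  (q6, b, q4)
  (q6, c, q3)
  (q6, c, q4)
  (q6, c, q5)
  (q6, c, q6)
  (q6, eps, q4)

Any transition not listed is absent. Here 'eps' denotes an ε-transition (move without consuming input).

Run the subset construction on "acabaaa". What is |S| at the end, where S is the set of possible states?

Start: ε-closure({q0}) = {q0, q1, q4, q6}.
Read 'a': q0→{q0, q2}, q1→{q0, q1}, q4→{q0, q5}, q6→∅; union {q0, q1, q2, q5}; ε-closure = {q0, q1, q2, q4, q5, q6}.
Read 'c': q0→{q0, q2}, q1→∅, q2→{q1, q5}, q4→{q1, q4, q6}, q5→{q3, q5}, q6→{q3, q4, q5, q6}; now {q0, q1, q2, q3, q4, q5, q6}.
Read 'a': q0→{q0, q2}, q1→{q0, q1}, q2→{q1, q2, q6}, q3→{q0, q1, q4}, q4→{q0, q5}, q5→{q2}, q6→∅; now {q0, q1, q2, q4, q5, q6}.
Read 'b': q0→∅, q1→∅, q2→{q2}, q4→{q0, q2, q3, q6}, q5→{q2}, q6→{q4}; union {q0, q2, q3, q4, q6}; ε-closure = {q0, q1, q2, q3, q4, q6}.
Read 'a': q0→{q0, q2}, q1→{q0, q1}, q2→{q1, q2, q6}, q3→{q0, q1, q4}, q4→{q0, q5}, q6→∅; now {q0, q1, q2, q4, q5, q6}.
Read 'a': q0→{q0, q2}, q1→{q0, q1}, q2→{q1, q2, q6}, q4→{q0, q5}, q5→{q2}, q6→∅; union {q0, q1, q2, q5, q6}; ε-closure = {q0, q1, q2, q4, q5, q6}.
Read 'a': q0→{q0, q2}, q1→{q0, q1}, q2→{q1, q2, q6}, q4→{q0, q5}, q5→{q2}, q6→∅; union {q0, q1, q2, q5, q6}; ε-closure = {q0, q1, q2, q4, q5, q6}.
That set has 6 states.

6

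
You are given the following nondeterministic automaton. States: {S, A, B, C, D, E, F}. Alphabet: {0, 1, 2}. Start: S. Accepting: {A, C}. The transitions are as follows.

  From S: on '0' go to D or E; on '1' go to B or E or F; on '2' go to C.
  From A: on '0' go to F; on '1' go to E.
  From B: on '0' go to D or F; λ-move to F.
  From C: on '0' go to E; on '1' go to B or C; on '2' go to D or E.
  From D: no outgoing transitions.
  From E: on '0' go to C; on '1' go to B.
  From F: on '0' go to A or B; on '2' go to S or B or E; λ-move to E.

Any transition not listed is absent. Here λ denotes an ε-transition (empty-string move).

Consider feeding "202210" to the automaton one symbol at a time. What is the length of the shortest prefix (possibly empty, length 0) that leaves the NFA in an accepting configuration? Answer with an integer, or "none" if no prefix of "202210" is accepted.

1

Start in {S}.
Read '2': S→{C}; now {C}.
None of the earlier sets intersect F, but {C} does.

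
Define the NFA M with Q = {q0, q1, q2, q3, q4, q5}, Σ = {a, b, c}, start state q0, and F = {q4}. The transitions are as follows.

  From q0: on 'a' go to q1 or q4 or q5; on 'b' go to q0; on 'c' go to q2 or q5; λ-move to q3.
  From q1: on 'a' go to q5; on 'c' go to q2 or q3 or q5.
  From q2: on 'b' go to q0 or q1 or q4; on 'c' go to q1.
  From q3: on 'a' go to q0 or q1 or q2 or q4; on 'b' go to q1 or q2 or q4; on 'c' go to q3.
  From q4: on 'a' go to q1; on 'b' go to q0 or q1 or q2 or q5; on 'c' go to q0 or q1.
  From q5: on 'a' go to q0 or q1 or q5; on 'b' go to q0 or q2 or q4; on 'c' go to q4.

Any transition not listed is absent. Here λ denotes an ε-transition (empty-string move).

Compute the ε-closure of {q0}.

Begin with {q0}.
ε-move q0 → q3; add q3.

{q0, q3}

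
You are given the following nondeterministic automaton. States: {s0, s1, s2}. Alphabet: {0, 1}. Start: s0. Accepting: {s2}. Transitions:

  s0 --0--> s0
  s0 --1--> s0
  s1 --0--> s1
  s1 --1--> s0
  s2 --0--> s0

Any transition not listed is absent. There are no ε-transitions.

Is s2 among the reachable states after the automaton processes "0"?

No

Start in {s0}.
Read '0': {s0} → {s0}.
State s2 is not in {s0}.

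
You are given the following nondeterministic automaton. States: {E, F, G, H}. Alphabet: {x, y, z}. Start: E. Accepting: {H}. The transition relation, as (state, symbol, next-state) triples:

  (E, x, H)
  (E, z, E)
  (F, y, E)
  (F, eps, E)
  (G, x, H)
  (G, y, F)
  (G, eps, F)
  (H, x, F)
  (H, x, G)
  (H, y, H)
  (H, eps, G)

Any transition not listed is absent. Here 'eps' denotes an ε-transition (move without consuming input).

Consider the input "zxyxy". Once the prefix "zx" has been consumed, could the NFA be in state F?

Start in {E}.
Read 'z': E→{E}; now {E}.
Read 'x': E→{H}; union {H}; ε-closure = {E, F, G, H}.
State F is in {E, F, G, H}.

Yes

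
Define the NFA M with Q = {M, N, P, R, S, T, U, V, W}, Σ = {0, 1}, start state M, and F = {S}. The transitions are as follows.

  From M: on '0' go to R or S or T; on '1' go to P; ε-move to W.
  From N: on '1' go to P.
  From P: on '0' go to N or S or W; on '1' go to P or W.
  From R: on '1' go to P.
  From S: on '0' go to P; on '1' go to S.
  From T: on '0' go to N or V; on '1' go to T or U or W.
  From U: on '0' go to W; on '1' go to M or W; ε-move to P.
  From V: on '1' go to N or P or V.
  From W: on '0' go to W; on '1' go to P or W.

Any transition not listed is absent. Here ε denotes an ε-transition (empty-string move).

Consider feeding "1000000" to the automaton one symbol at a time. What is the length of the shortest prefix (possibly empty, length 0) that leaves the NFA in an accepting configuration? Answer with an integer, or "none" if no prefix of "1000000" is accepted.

2

Start: ε-closure({M}) = {M, W}.
Read '1': {M, W} → {P, W}.
Read '0': {P, W} → {N, S, W}.
None of the earlier sets intersect F, but {N, S, W} does.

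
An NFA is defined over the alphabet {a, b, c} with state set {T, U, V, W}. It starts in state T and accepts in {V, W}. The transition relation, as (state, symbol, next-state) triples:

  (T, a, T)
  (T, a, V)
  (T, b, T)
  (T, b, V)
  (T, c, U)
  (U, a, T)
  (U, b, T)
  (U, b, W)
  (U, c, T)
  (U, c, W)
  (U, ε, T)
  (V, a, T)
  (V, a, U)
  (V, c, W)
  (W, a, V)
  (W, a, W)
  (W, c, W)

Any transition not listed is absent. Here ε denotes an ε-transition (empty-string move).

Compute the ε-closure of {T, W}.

{T, W}

Begin with {T, W}.
No ε-moves leave this set, so the closure equals the set itself.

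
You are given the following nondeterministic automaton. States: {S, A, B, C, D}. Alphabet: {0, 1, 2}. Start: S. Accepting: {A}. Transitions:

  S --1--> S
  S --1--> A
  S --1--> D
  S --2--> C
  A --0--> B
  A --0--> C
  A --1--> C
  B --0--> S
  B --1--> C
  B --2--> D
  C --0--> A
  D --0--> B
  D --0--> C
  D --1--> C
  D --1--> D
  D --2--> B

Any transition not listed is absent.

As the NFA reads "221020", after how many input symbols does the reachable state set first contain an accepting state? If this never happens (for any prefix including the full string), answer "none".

none

Start in {S}.
Read '2': S→{C}; now {C}.
Read '2': C→∅; now ∅.
The set is empty and remains empty for the remaining 4 symbols.
No reachable set along the way intersects F.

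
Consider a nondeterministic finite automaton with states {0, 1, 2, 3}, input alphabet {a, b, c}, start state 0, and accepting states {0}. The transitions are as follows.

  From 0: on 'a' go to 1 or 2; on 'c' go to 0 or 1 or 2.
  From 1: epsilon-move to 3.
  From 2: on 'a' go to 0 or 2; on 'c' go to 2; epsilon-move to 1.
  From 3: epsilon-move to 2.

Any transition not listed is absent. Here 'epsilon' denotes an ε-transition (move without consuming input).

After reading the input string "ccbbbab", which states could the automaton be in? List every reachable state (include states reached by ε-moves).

∅

Start in {0}.
Read 'c': {0} → {0, 1, 2, 3}.
Read 'c': {0, 1, 2, 3} → {0, 1, 2, 3}.
Read 'b': {0, 1, 2, 3} → ∅.
The set is empty and remains empty for the remaining 4 symbols.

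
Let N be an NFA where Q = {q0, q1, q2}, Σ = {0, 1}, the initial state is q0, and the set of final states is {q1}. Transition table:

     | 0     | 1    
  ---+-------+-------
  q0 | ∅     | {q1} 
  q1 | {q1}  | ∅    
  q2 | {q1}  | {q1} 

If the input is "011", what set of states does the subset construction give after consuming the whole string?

∅

Start in {q0}.
Read '0': {q0} → ∅.
The set is empty and remains empty for the remaining 2 symbols.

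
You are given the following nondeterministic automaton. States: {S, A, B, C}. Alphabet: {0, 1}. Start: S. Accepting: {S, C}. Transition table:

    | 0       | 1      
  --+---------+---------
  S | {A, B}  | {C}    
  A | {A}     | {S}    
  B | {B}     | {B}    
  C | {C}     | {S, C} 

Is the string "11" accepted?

Start in {S}.
Read '1': S→{C}; now {C}.
Read '1': C→{S, C}; now {S, C}.
The final set {S, C} contains the accepting states S, C.

Yes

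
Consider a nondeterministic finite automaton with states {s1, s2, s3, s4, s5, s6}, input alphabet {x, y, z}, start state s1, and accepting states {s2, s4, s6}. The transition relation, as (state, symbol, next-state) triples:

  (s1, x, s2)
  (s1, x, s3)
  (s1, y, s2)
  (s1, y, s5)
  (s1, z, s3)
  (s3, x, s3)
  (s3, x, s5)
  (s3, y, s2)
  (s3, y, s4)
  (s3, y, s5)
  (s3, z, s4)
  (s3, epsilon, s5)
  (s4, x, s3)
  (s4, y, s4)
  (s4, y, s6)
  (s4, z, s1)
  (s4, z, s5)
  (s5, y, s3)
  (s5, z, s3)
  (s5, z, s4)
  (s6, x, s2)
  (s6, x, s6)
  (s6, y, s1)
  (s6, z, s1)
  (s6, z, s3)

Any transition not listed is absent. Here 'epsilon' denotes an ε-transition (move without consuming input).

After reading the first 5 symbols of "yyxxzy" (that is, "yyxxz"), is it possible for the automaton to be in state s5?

Yes

Start in {s1}.
Read 'y': {s1} → {s2, s5}.
Read 'y': {s2, s5} → {s3, s5}.
Read 'x': {s3, s5} → {s3, s5}.
Read 'x': {s3, s5} → {s3, s5}.
Read 'z': {s3, s5} → {s3, s4, s5}.
State s5 is in {s3, s4, s5}.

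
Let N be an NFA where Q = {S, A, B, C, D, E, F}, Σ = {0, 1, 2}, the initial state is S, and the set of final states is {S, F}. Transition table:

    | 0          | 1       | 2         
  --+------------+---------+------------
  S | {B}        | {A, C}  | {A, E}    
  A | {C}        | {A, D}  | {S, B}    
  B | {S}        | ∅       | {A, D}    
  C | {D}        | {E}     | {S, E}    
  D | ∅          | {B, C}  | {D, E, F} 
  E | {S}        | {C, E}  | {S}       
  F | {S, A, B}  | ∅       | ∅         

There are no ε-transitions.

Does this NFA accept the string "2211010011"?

No

Start in {S}.
Read '2': S→{A, E}; now {A, E}.
Read '2': A→{S, B}, E→{S}; now {S, B}.
Read '1': S→{A, C}, B→∅; now {A, C}.
Read '1': A→{A, D}, C→{E}; now {A, D, E}.
Read '0': A→{C}, D→∅, E→{S}; now {S, C}.
Read '1': S→{A, C}, C→{E}; now {A, C, E}.
Read '0': A→{C}, C→{D}, E→{S}; now {S, C, D}.
Read '0': S→{B}, C→{D}, D→∅; now {B, D}.
Read '1': B→∅, D→{B, C}; now {B, C}.
Read '1': B→∅, C→{E}; now {E}.
The final set {E} contains no accepting state.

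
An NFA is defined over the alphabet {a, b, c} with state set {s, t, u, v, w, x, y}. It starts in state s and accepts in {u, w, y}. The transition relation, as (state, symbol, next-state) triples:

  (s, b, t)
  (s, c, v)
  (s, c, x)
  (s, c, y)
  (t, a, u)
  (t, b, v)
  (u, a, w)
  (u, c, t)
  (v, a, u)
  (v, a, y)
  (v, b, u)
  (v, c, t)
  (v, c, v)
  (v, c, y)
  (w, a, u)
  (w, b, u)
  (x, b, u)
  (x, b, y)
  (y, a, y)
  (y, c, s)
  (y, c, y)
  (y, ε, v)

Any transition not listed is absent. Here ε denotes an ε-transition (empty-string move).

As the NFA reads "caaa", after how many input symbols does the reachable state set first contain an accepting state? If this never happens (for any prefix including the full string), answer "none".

Start in {s}.
Read 'c': {s} → {v, x, y}.
None of the earlier sets intersect F, but {v, x, y} does.

1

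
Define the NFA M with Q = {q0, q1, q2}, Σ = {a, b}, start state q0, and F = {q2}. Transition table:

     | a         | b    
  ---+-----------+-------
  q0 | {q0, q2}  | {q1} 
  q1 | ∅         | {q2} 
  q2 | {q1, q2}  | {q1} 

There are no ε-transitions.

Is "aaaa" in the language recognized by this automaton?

Start in {q0}.
Read 'a': q0→{q0, q2}; now {q0, q2}.
Read 'a': q0→{q0, q2}, q2→{q1, q2}; now {q0, q1, q2}.
Read 'a': q0→{q0, q2}, q1→∅, q2→{q1, q2}; now {q0, q1, q2}.
Read 'a': q0→{q0, q2}, q1→∅, q2→{q1, q2}; now {q0, q1, q2}.
The final set {q0, q1, q2} contains the accepting state q2.

Yes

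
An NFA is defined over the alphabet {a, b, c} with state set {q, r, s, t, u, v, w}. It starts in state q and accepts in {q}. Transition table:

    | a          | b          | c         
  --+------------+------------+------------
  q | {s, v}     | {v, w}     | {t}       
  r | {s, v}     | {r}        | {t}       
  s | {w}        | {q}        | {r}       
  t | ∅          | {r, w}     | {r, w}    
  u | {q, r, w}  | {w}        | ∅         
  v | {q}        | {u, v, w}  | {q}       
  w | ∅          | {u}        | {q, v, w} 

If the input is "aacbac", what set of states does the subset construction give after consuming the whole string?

Start in {q}.
Read 'a': {q} → {s, v}.
Read 'a': {s, v} → {q, w}.
Read 'c': {q, w} → {q, t, v, w}.
Read 'b': {q, t, v, w} → {r, u, v, w}.
Read 'a': {r, u, v, w} → {q, r, s, v, w}.
Read 'c': {q, r, s, v, w} → {q, r, t, v, w}.

{q, r, t, v, w}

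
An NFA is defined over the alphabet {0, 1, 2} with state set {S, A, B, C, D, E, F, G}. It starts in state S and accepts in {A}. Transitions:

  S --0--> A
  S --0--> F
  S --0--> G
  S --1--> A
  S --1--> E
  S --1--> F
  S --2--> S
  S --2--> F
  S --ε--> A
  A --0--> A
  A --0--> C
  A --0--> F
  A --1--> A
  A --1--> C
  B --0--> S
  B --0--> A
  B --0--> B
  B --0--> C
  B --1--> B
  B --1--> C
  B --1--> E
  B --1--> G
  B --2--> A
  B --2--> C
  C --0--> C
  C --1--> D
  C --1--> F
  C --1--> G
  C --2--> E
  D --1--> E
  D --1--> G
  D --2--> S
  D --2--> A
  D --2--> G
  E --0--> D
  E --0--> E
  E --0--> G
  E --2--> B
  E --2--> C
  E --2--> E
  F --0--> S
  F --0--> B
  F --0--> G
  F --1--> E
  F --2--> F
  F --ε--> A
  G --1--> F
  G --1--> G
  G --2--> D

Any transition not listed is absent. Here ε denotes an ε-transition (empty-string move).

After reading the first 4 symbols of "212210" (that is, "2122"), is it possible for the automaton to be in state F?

Yes

Start: ε-closure({S}) = {S, A}.
Read '2': S→{S, F}, A→∅; union {S, F}; ε-closure = {S, A, F}.
Read '1': S→{A, E, F}, A→{A, C}, F→{E}; now {A, C, E, F}.
Read '2': A→∅, C→{E}, E→{B, C, E}, F→{F}; union {B, C, E, F}; ε-closure = {A, B, C, E, F}.
Read '2': A→∅, B→{A, C}, C→{E}, E→{B, C, E}, F→{F}; now {A, B, C, E, F}.
State F is in {A, B, C, E, F}.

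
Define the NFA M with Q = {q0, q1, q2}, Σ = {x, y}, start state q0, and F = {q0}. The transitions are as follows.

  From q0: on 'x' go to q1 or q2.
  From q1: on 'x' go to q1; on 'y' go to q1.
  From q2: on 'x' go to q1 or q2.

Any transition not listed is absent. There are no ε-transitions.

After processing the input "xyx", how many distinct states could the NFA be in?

Start in {q0}.
Read 'x': q0→{q1, q2}; now {q1, q2}.
Read 'y': q1→{q1}, q2→∅; now {q1}.
Read 'x': q1→{q1}; now {q1}.
That set has 1 state.

1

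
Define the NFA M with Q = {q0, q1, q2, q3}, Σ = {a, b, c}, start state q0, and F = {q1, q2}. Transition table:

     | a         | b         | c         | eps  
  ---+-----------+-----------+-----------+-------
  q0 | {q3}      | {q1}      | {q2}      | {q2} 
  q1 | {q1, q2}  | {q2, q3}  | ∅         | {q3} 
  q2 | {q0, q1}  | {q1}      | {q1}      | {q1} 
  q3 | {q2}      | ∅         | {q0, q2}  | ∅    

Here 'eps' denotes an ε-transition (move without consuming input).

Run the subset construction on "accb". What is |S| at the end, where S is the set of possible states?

3

Start: ε-closure({q0}) = {q0, q1, q2, q3}.
Read 'a': {q0, q1, q2, q3} → {q0, q1, q2, q3}.
Read 'c': {q0, q1, q2, q3} → {q0, q1, q2, q3}.
Read 'c': {q0, q1, q2, q3} → {q0, q1, q2, q3}.
Read 'b': {q0, q1, q2, q3} → {q1, q2, q3}.
That set has 3 states.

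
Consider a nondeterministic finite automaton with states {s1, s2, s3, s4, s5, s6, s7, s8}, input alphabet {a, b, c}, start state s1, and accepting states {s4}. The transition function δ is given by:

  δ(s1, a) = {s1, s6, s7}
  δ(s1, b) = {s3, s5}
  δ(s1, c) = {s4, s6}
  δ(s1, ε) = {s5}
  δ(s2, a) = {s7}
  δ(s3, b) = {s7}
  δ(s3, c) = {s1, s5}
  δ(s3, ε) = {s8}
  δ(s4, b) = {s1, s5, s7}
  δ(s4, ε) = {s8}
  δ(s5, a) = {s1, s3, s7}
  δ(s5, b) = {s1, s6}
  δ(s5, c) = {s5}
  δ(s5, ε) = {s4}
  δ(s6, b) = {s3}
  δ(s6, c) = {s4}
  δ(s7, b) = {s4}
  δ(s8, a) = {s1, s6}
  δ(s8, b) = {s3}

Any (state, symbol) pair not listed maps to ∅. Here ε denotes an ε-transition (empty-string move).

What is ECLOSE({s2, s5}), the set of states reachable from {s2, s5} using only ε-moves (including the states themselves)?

{s2, s4, s5, s8}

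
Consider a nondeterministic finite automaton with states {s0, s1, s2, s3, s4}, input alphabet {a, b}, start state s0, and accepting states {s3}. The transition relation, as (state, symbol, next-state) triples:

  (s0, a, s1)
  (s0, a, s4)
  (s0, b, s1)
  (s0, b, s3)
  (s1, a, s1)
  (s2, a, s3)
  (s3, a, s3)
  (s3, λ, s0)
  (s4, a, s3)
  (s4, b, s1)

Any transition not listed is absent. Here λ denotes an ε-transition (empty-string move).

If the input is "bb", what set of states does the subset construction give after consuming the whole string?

Start in {s0}.
Read 'b': {s0} → {s0, s1, s3}.
Read 'b': {s0, s1, s3} → {s0, s1, s3}.

{s0, s1, s3}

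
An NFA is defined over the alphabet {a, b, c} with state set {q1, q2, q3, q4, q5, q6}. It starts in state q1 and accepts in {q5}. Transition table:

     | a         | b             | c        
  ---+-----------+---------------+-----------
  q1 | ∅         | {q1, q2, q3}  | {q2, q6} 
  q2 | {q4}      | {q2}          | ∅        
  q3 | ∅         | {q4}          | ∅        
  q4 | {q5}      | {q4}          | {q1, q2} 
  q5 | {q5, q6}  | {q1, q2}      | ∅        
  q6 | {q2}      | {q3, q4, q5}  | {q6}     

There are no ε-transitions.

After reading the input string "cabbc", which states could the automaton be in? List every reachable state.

{q1, q2}

Start in {q1}.
Read 'c': q1→{q2, q6}; now {q2, q6}.
Read 'a': q2→{q4}, q6→{q2}; now {q2, q4}.
Read 'b': q2→{q2}, q4→{q4}; now {q2, q4}.
Read 'b': q2→{q2}, q4→{q4}; now {q2, q4}.
Read 'c': q2→∅, q4→{q1, q2}; now {q1, q2}.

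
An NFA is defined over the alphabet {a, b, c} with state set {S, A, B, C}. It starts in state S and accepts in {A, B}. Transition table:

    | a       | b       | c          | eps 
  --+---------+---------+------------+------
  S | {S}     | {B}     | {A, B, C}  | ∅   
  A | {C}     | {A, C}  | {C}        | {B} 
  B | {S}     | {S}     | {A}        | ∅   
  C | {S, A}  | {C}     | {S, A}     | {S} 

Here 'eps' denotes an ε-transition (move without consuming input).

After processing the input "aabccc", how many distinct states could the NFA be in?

4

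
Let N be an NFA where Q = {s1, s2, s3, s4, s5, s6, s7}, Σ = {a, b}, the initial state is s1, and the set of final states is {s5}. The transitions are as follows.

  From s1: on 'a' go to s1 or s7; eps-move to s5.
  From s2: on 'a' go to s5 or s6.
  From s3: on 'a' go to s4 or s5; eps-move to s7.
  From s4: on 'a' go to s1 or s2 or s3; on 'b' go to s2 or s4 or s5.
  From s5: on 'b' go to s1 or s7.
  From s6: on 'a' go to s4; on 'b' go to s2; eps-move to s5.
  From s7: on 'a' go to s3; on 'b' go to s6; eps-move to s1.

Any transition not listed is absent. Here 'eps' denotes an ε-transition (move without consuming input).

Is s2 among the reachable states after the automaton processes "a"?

Start: ε-closure({s1}) = {s1, s5}.
Read 'a': s1→{s1, s7}, s5→∅; union {s1, s7}; ε-closure = {s1, s5, s7}.
State s2 is not in {s1, s5, s7}.

No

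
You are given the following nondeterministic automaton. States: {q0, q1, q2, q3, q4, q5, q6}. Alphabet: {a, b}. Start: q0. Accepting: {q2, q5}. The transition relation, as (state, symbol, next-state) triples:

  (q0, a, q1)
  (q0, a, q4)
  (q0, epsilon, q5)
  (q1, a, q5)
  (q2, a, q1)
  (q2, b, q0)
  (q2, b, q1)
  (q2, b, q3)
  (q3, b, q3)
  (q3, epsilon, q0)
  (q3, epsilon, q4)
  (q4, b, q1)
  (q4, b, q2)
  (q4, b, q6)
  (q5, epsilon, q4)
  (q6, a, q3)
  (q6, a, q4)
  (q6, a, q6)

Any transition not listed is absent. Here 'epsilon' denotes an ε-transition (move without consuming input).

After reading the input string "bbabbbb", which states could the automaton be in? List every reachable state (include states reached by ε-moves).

{q0, q1, q2, q3, q4, q5, q6}

Start: ε-closure({q0}) = {q0, q4, q5}.
Read 'b': q0→∅, q4→{q1, q2, q6}, q5→∅; now {q1, q2, q6}.
Read 'b': q1→∅, q2→{q0, q1, q3}, q6→∅; union {q0, q1, q3}; ε-closure = {q0, q1, q3, q4, q5}.
Read 'a': q0→{q1, q4}, q1→{q5}, q3→∅, q4→∅, q5→∅; now {q1, q4, q5}.
Read 'b': q1→∅, q4→{q1, q2, q6}, q5→∅; now {q1, q2, q6}.
Read 'b': q1→∅, q2→{q0, q1, q3}, q6→∅; union {q0, q1, q3}; ε-closure = {q0, q1, q3, q4, q5}.
Read 'b': q0→∅, q1→∅, q3→{q3}, q4→{q1, q2, q6}, q5→∅; union {q1, q2, q3, q6}; ε-closure = {q0, q1, q2, q3, q4, q5, q6}.
Read 'b': q0→∅, q1→∅, q2→{q0, q1, q3}, q3→{q3}, q4→{q1, q2, q6}, q5→∅, q6→∅; union {q0, q1, q2, q3, q6}; ε-closure = {q0, q1, q2, q3, q4, q5, q6}.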